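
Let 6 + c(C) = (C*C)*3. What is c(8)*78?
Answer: 14508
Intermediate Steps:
c(C) = -6 + 3*C² (c(C) = -6 + (C*C)*3 = -6 + C²*3 = -6 + 3*C²)
c(8)*78 = (-6 + 3*8²)*78 = (-6 + 3*64)*78 = (-6 + 192)*78 = 186*78 = 14508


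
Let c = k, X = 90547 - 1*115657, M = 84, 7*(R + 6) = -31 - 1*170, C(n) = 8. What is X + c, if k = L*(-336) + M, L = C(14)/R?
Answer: -2020834/81 ≈ -24949.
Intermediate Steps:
R = -243/7 (R = -6 + (-31 - 1*170)/7 = -6 + (-31 - 170)/7 = -6 + (⅐)*(-201) = -6 - 201/7 = -243/7 ≈ -34.714)
X = -25110 (X = 90547 - 115657 = -25110)
L = -56/243 (L = 8/(-243/7) = 8*(-7/243) = -56/243 ≈ -0.23045)
k = 13076/81 (k = -56/243*(-336) + 84 = 6272/81 + 84 = 13076/81 ≈ 161.43)
c = 13076/81 ≈ 161.43
X + c = -25110 + 13076/81 = -2020834/81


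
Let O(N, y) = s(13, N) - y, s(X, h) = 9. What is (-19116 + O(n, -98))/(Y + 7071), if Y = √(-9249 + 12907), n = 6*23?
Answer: -134412639/49995383 + 19009*√3658/49995383 ≈ -2.6655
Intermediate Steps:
n = 138
Y = √3658 ≈ 60.481
O(N, y) = 9 - y
(-19116 + O(n, -98))/(Y + 7071) = (-19116 + (9 - 1*(-98)))/(√3658 + 7071) = (-19116 + (9 + 98))/(7071 + √3658) = (-19116 + 107)/(7071 + √3658) = -19009/(7071 + √3658)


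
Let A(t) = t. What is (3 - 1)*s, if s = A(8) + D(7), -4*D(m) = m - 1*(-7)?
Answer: 9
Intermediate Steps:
D(m) = -7/4 - m/4 (D(m) = -(m - 1*(-7))/4 = -(m + 7)/4 = -(7 + m)/4 = -7/4 - m/4)
s = 9/2 (s = 8 + (-7/4 - ¼*7) = 8 + (-7/4 - 7/4) = 8 - 7/2 = 9/2 ≈ 4.5000)
(3 - 1)*s = (3 - 1)*(9/2) = 2*(9/2) = 9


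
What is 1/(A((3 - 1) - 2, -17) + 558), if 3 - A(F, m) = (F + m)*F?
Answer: 1/561 ≈ 0.0017825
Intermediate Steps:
A(F, m) = 3 - F*(F + m) (A(F, m) = 3 - (F + m)*F = 3 - F*(F + m))
1/(A((3 - 1) - 2, -17) + 558) = 1/((3 - ((3 - 1) - 2)² - 1*((3 - 1) - 2)*(-17)) + 558) = 1/((3 - (2 - 2)² - 1*(2 - 2)*(-17)) + 558) = 1/((3 - 1*0² - 1*0*(-17)) + 558) = 1/((3 - 1*0 + 0) + 558) = 1/((3 + 0 + 0) + 558) = 1/(3 + 558) = 1/561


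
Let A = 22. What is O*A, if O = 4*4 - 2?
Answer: 308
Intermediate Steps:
O = 14 (O = 16 - 2 = 14)
O*A = 14*22 = 308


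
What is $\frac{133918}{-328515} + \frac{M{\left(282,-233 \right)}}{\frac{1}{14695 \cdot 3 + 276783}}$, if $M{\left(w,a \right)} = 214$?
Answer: $\frac{22557729384362}{328515} \approx 6.8666 \cdot 10^{7}$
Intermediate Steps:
$\frac{133918}{-328515} + \frac{M{\left(282,-233 \right)}}{\frac{1}{14695 \cdot 3 + 276783}} = \frac{133918}{-328515} + \frac{214}{\frac{1}{14695 \cdot 3 + 276783}} = 133918 \left(- \frac{1}{328515}\right) + \frac{214}{\frac{1}{44085 + 276783}} = - \frac{133918}{328515} + \frac{214}{\frac{1}{320868}} = - \frac{133918}{328515} + 214 \frac{1}{\frac{1}{320868}} = - \frac{133918}{328515} + 214 \cdot 320868 = - \frac{133918}{328515} + 68665752 = \frac{22557729384362}{328515}$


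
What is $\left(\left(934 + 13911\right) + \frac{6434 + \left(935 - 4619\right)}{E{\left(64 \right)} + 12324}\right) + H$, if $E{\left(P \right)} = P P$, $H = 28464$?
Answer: $\frac{71113653}{1642} \approx 43309.0$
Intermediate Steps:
$E{\left(P \right)} = P^{2}$
$\left(\left(934 + 13911\right) + \frac{6434 + \left(935 - 4619\right)}{E{\left(64 \right)} + 12324}\right) + H = \left(\left(934 + 13911\right) + \frac{6434 + \left(935 - 4619\right)}{64^{2} + 12324}\right) + 28464 = \left(14845 + \frac{6434 - 3684}{4096 + 12324}\right) + 28464 = \left(14845 + \frac{2750}{16420}\right) + 28464 = \left(14845 + 2750 \cdot \frac{1}{16420}\right) + 28464 = \left(14845 + \frac{275}{1642}\right) + 28464 = \frac{24375765}{1642} + 28464 = \frac{71113653}{1642}$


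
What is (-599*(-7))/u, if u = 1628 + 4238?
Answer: 599/838 ≈ 0.71480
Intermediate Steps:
u = 5866
(-599*(-7))/u = -599*(-7)/5866 = 4193*(1/5866) = 599/838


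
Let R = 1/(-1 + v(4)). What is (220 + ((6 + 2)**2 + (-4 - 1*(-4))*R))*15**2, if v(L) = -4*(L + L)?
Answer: 63900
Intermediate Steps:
v(L) = -8*L
R = -1/33 (R = 1/(-1 - 8*4) = 1/(-1 - 32) = 1/(-33) = -1/33 ≈ -0.030303)
(220 + ((6 + 2)**2 + (-4 - 1*(-4))*R))*15**2 = (220 + ((6 + 2)**2 + (-4 - 1*(-4))*(-1/33)))*15**2 = (220 + (8**2 + (-4 + 4)*(-1/33)))*225 = (220 + (64 + 0*(-1/33)))*225 = (220 + (64 + 0))*225 = (220 + 64)*225 = 284*225 = 63900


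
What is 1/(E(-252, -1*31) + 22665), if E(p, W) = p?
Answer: 1/22413 ≈ 4.4617e-5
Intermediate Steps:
1/(E(-252, -1*31) + 22665) = 1/(-252 + 22665) = 1/22413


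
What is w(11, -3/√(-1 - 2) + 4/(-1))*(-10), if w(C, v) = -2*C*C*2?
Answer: 4840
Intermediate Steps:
w(C, v) = -4*C² (w(C, v) = -2*C²*2 = -4*C²)
w(11, -3/√(-1 - 2) + 4/(-1))*(-10) = -4*11²*(-10) = -4*121*(-10) = -484*(-10) = 4840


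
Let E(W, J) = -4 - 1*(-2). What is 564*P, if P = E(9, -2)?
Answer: -1128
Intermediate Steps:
E(W, J) = -2 (E(W, J) = -4 + 2 = -2)
P = -2
564*P = 564*(-2) = -1128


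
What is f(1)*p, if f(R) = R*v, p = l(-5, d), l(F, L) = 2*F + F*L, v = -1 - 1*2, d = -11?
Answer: -135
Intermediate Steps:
v = -3 (v = -1 - 2 = -3)
p = 45 (p = -5*(2 - 11) = -5*(-9) = 45)
f(R) = -3*R (f(R) = R*(-3) = -3*R)
f(1)*p = -3*1*45 = -3*45 = -135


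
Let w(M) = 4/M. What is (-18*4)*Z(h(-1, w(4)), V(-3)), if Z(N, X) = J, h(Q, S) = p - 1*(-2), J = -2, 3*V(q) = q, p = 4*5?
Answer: 144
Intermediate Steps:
p = 20
V(q) = q/3
J = -2 (J = -1*2 = -2)
h(Q, S) = 22 (h(Q, S) = 20 - 1*(-2) = 20 + 2 = 22)
Z(N, X) = -2
(-18*4)*Z(h(-1, w(4)), V(-3)) = -18*4*(-2) = -72*(-2) = 144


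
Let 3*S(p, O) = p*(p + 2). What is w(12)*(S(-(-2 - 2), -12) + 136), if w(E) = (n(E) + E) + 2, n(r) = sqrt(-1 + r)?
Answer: 2016 + 144*sqrt(11) ≈ 2493.6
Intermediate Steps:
S(p, O) = p*(2 + p)/3 (S(p, O) = (p*(p + 2))/3 = (p*(2 + p))/3 = p*(2 + p)/3)
w(E) = 2 + E + sqrt(-1 + E) (w(E) = (sqrt(-1 + E) + E) + 2 = (E + sqrt(-1 + E)) + 2 = 2 + E + sqrt(-1 + E))
w(12)*(S(-(-2 - 2), -12) + 136) = (2 + 12 + sqrt(-1 + 12))*((-(-2 - 2))*(2 - (-2 - 2))/3 + 136) = (2 + 12 + sqrt(11))*((-1*(-4))*(2 - 1*(-4))/3 + 136) = (14 + sqrt(11))*((1/3)*4*(2 + 4) + 136) = (14 + sqrt(11))*((1/3)*4*6 + 136) = (14 + sqrt(11))*(8 + 136) = (14 + sqrt(11))*144 = 2016 + 144*sqrt(11)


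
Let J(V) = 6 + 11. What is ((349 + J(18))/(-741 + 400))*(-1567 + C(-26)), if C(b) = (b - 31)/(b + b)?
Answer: 14901141/8866 ≈ 1680.7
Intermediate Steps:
C(b) = (-31 + b)/(2*b) (C(b) = (-31 + b)/((2*b)) = (-31 + b)*(1/(2*b)) = (-31 + b)/(2*b))
J(V) = 17
((349 + J(18))/(-741 + 400))*(-1567 + C(-26)) = ((349 + 17)/(-741 + 400))*(-1567 + (½)*(-31 - 26)/(-26)) = (366/(-341))*(-1567 + (½)*(-1/26)*(-57)) = (366*(-1/341))*(-1567 + 57/52) = -366/341*(-81427/52) = 14901141/8866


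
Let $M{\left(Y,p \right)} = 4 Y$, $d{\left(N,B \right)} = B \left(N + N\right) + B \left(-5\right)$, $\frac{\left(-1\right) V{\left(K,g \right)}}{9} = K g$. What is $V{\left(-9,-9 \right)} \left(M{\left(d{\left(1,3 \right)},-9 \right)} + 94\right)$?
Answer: $-42282$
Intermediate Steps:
$V{\left(K,g \right)} = - 9 K g$
$d{\left(N,B \right)} = - 5 B + 2 B N$ ($d{\left(N,B \right)} = B 2 N - 5 B = 2 B N - 5 B = - 5 B + 2 B N$)
$V{\left(-9,-9 \right)} \left(M{\left(d{\left(1,3 \right)},-9 \right)} + 94\right) = \left(-9\right) \left(-9\right) \left(-9\right) \left(4 \cdot 3 \left(-5 + 2 \cdot 1\right) + 94\right) = - 729 \left(4 \cdot 3 \left(-5 + 2\right) + 94\right) = - 729 \left(4 \cdot 3 \left(-3\right) + 94\right) = - 729 \left(4 \left(-9\right) + 94\right) = - 729 \left(-36 + 94\right) = \left(-729\right) 58 = -42282$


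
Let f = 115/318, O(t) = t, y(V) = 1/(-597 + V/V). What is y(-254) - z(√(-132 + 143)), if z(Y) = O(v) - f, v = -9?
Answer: 886987/94764 ≈ 9.3600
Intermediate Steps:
y(V) = -1/596 (y(V) = 1/(-597 + 1) = 1/(-596) = -1/596)
f = 115/318 (f = 115*(1/318) = 115/318 ≈ 0.36164)
z(Y) = -2977/318 (z(Y) = -9 - 1*115/318 = -9 - 115/318 = -2977/318)
y(-254) - z(√(-132 + 143)) = -1/596 - 1*(-2977/318) = -1/596 + 2977/318 = 886987/94764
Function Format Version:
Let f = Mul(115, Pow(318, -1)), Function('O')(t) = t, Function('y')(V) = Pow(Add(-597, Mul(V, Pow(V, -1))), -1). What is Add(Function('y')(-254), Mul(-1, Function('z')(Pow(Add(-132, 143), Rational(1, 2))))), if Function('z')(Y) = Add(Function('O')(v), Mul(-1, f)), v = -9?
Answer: Rational(886987, 94764) ≈ 9.3600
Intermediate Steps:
Function('y')(V) = Rational(-1, 596) (Function('y')(V) = Pow(Add(-597, 1), -1) = Pow(-596, -1) = Rational(-1, 596))
f = Rational(115, 318) (f = Mul(115, Rational(1, 318)) = Rational(115, 318) ≈ 0.36164)
Function('z')(Y) = Rational(-2977, 318) (Function('z')(Y) = Add(-9, Mul(-1, Rational(115, 318))) = Add(-9, Rational(-115, 318)) = Rational(-2977, 318))
Add(Function('y')(-254), Mul(-1, Function('z')(Pow(Add(-132, 143), Rational(1, 2))))) = Add(Rational(-1, 596), Mul(-1, Rational(-2977, 318))) = Add(Rational(-1, 596), Rational(2977, 318)) = Rational(886987, 94764)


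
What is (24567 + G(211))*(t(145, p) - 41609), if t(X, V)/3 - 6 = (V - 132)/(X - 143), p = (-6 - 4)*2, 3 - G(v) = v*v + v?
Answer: 843154678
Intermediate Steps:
G(v) = 3 - v - v**2 (G(v) = 3 - (v*v + v) = 3 - (v**2 + v) = 3 - (v + v**2) = 3 + (-v - v**2) = 3 - v - v**2)
p = -20 (p = -10*2 = -20)
t(X, V) = 18 + 3*(-132 + V)/(-143 + X) (t(X, V) = 18 + 3*((V - 132)/(X - 143)) = 18 + 3*((-132 + V)/(-143 + X)) = 18 + 3*(-132 + V)/(-143 + X))
(24567 + G(211))*(t(145, p) - 41609) = (24567 + (3 - 1*211 - 1*211**2))*(3*(-990 - 20 + 6*145)/(-143 + 145) - 41609) = (24567 + (3 - 211 - 1*44521))*(3*(-990 - 20 + 870)/2 - 41609) = (24567 + (3 - 211 - 44521))*(3*(1/2)*(-140) - 41609) = (24567 - 44729)*(-210 - 41609) = -20162*(-41819) = 843154678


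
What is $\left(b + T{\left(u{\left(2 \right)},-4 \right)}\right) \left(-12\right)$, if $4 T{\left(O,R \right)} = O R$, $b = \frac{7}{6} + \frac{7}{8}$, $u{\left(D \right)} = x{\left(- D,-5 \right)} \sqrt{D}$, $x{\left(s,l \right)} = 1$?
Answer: $- \frac{49}{2} + 12 \sqrt{2} \approx -7.5294$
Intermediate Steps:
$u{\left(D \right)} = \sqrt{D}$ ($u{\left(D \right)} = 1 \sqrt{D} = \sqrt{D}$)
$b = \frac{49}{24}$ ($b = 7 \cdot \frac{1}{6} + 7 \cdot \frac{1}{8} = \frac{7}{6} + \frac{7}{8} = \frac{49}{24} \approx 2.0417$)
$T{\left(O,R \right)} = \frac{O R}{4}$
$\left(b + T{\left(u{\left(2 \right)},-4 \right)}\right) \left(-12\right) = \left(\frac{49}{24} + \frac{1}{4} \sqrt{2} \left(-4\right)\right) \left(-12\right) = \left(\frac{49}{24} - \sqrt{2}\right) \left(-12\right) = - \frac{49}{2} + 12 \sqrt{2}$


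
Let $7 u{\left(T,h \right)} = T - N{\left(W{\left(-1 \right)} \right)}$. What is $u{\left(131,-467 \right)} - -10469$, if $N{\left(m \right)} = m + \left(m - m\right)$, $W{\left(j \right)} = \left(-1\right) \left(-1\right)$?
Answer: $\frac{73413}{7} \approx 10488.0$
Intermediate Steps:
$W{\left(j \right)} = 1$
$N{\left(m \right)} = m$ ($N{\left(m \right)} = m + 0 = m$)
$u{\left(T,h \right)} = - \frac{1}{7} + \frac{T}{7}$ ($u{\left(T,h \right)} = \frac{T - 1}{7} = \frac{-1 + T}{7} = - \frac{1}{7} + \frac{T}{7}$)
$u{\left(131,-467 \right)} - -10469 = \left(- \frac{1}{7} + \frac{1}{7} \cdot 131\right) - -10469 = \left(- \frac{1}{7} + \frac{131}{7}\right) + 10469 = \frac{130}{7} + 10469 = \frac{73413}{7}$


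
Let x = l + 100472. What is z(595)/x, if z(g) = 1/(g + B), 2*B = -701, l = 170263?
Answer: 2/132389415 ≈ 1.5107e-8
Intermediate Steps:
B = -701/2 (B = (½)*(-701) = -701/2 ≈ -350.50)
z(g) = 1/(-701/2 + g) (z(g) = 1/(g - 701/2) = 1/(-701/2 + g))
x = 270735 (x = 170263 + 100472 = 270735)
z(595)/x = (2/(-701 + 2*595))/270735 = (2/(-701 + 1190))*(1/270735) = (2/489)*(1/270735) = 2/132389415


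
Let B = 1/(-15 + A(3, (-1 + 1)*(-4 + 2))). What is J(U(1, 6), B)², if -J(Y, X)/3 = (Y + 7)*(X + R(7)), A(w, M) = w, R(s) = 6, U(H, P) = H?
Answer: 20164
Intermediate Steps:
B = -1/12 (B = 1/(-15 + 3) = 1/(-12) = -1/12 ≈ -0.083333)
J(Y, X) = -3*(6 + X)*(7 + Y) (J(Y, X) = -3*(Y + 7)*(X + 6) = -3*(7 + Y)*(6 + X) = -3*(6 + X)*(7 + Y))
J(U(1, 6), B)² = (-126 - 21*(-1/12) - 18*1 - 3*(-1/12)*1)² = (-126 + 7/4 - 18 + ¼)² = (-142)² = 20164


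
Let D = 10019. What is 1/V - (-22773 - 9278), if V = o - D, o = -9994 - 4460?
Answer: 784384122/24473 ≈ 32051.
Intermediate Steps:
o = -14454
V = -24473 (V = -14454 - 1*10019 = -14454 - 10019 = -24473)
1/V - (-22773 - 9278) = 1/(-24473) - (-22773 - 9278) = -1/24473 - 1*(-32051) = -1/24473 + 32051 = 784384122/24473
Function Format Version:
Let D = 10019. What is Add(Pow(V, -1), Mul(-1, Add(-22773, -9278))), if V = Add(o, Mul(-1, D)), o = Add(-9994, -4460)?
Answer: Rational(784384122, 24473) ≈ 32051.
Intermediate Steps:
o = -14454
V = -24473 (V = Add(-14454, Mul(-1, 10019)) = Add(-14454, -10019) = -24473)
Add(Pow(V, -1), Mul(-1, Add(-22773, -9278))) = Add(Pow(-24473, -1), Mul(-1, Add(-22773, -9278))) = Add(Rational(-1, 24473), Mul(-1, -32051)) = Add(Rational(-1, 24473), 32051) = Rational(784384122, 24473)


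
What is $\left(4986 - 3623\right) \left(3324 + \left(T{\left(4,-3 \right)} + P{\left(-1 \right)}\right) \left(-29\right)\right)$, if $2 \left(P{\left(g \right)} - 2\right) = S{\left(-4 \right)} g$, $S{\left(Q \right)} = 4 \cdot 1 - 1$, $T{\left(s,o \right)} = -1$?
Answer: $\frac{9100751}{2} \approx 4.5504 \cdot 10^{6}$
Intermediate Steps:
$S{\left(Q \right)} = 3$ ($S{\left(Q \right)} = 4 - 1 = 3$)
$P{\left(g \right)} = 2 + \frac{3 g}{2}$
$\left(4986 - 3623\right) \left(3324 + \left(T{\left(4,-3 \right)} + P{\left(-1 \right)}\right) \left(-29\right)\right) = \left(4986 - 3623\right) \left(3324 + \left(-1 + \left(2 + \frac{3}{2} \left(-1\right)\right)\right) \left(-29\right)\right) = 1363 \left(3324 + \left(-1 + \left(2 - \frac{3}{2}\right)\right) \left(-29\right)\right) = 1363 \left(3324 + \left(-1 + \frac{1}{2}\right) \left(-29\right)\right) = 1363 \left(3324 - - \frac{29}{2}\right) = 1363 \left(3324 + \frac{29}{2}\right) = 1363 \cdot \frac{6677}{2} = \frac{9100751}{2}$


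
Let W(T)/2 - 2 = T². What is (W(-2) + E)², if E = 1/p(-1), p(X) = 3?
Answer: 1369/9 ≈ 152.11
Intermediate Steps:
W(T) = 4 + 2*T²
E = ⅓ (E = 1/3 = ⅓ ≈ 0.33333)
(W(-2) + E)² = ((4 + 2*(-2)²) + ⅓)² = ((4 + 2*4) + ⅓)² = ((4 + 8) + ⅓)² = (12 + ⅓)² = (37/3)² = 1369/9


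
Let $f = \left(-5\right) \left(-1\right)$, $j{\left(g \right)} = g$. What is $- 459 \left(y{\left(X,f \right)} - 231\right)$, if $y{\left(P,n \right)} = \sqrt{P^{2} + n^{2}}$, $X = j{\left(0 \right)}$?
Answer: $103734$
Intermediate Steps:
$f = 5$
$X = 0$
$- 459 \left(y{\left(X,f \right)} - 231\right) = - 459 \left(\sqrt{0^{2} + 5^{2}} - 231\right) = - 459 \left(\sqrt{0 + 25} - 231\right) = - 459 \left(\sqrt{25} - 231\right) = - 459 \left(5 - 231\right) = \left(-459\right) \left(-226\right) = 103734$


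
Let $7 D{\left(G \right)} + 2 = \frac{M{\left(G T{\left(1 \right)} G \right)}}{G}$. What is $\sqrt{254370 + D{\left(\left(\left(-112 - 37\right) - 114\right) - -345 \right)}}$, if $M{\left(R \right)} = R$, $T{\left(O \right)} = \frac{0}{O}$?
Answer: $\frac{2 \sqrt{3116029}}{7} \approx 504.35$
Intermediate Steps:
$T{\left(O \right)} = 0$
$D{\left(G \right)} = - \frac{2}{7}$ ($D{\left(G \right)} = - \frac{2}{7} + \frac{G 0 G \frac{1}{G}}{7} = - \frac{2}{7} + \frac{0 G \frac{1}{G}}{7} = - \frac{2}{7} + \frac{0 \frac{1}{G}}{7} = - \frac{2}{7} + \frac{1}{7} \cdot 0 = - \frac{2}{7} + 0 = - \frac{2}{7}$)
$\sqrt{254370 + D{\left(\left(\left(-112 - 37\right) - 114\right) - -345 \right)}} = \sqrt{254370 - \frac{2}{7}} = \sqrt{\frac{1780588}{7}} = \frac{2 \sqrt{3116029}}{7}$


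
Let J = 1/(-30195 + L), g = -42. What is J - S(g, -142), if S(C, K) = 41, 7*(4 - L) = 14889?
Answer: -1325039/32318 ≈ -41.000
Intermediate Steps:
L = -2123 (L = 4 - ⅐*14889 = 4 - 2127 = -2123)
J = -1/32318 (J = 1/(-30195 - 2123) = 1/(-32318) = -1/32318 ≈ -3.0942e-5)
J - S(g, -142) = -1/32318 - 1*41 = -1/32318 - 41 = -1325039/32318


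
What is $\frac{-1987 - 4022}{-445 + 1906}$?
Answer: $- \frac{2003}{487} \approx -4.1129$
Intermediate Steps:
$\frac{-1987 - 4022}{-445 + 1906} = - \frac{6009}{1461} = \left(-6009\right) \frac{1}{1461} = - \frac{2003}{487}$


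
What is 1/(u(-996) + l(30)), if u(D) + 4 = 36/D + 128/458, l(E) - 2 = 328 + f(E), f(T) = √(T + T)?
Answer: 39286879783/12809857219903 - 722532098*√15/38429571659709 ≈ 0.0029941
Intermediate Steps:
f(T) = √2*√T (f(T) = √(2*T) = √2*√T)
l(E) = 330 + √2*√E (l(E) = 2 + (328 + √2*√E) = 330 + √2*√E)
u(D) = -852/229 + 36/D (u(D) = -4 + (36/D + 128/458) = -4 + (36/D + 128*(1/458)) = -4 + (36/D + 64/229) = -4 + (64/229 + 36/D) = -852/229 + 36/D)
1/(u(-996) + l(30)) = 1/((-852/229 + 36/(-996)) + (330 + √2*√30)) = 1/((-852/229 + 36*(-1/996)) + (330 + 2*√15)) = 1/((-852/229 - 3/83) + (330 + 2*√15)) = 1/(-71403/19007 + (330 + 2*√15)) = 1/(6200907/19007 + 2*√15)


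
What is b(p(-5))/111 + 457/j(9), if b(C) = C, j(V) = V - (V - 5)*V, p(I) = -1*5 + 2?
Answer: -16936/999 ≈ -16.953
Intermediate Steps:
p(I) = -3 (p(I) = -5 + 2 = -3)
j(V) = V - V*(-5 + V) (j(V) = V - (-5 + V)*V = V - V*(-5 + V))
b(p(-5))/111 + 457/j(9) = -3/111 + 457/((9*(6 - 1*9))) = -3*1/111 + 457/((9*(6 - 9))) = -1/37 + 457/((9*(-3))) = -1/37 + 457/(-27) = -1/37 + 457*(-1/27) = -1/37 - 457/27 = -16936/999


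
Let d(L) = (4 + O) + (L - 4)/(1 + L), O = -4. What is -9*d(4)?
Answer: 0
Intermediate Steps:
d(L) = (-4 + L)/(1 + L) (d(L) = (4 - 4) + (L - 4)/(1 + L) = 0 + (-4 + L)/(1 + L) = (-4 + L)/(1 + L))
-9*d(4) = -9*(-4 + 4)/(1 + 4) = -9*0/5 = -9*0 = 0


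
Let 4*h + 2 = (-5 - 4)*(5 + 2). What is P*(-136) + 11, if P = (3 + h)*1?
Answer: 1813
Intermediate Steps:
h = -65/4 (h = -1/2 + ((-5 - 4)*(5 + 2))/4 = -1/2 + (-9*7)/4 = -1/2 + (1/4)*(-63) = -1/2 - 63/4 = -65/4 ≈ -16.250)
P = -53/4 (P = (3 - 65/4)*1 = -53/4*1 = -53/4 ≈ -13.250)
P*(-136) + 11 = -53/4*(-136) + 11 = 1802 + 11 = 1813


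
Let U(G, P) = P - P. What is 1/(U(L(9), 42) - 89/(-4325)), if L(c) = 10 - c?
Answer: 4325/89 ≈ 48.596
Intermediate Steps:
U(G, P) = 0
1/(U(L(9), 42) - 89/(-4325)) = 1/(0 - 89/(-4325)) = 1/(0 - 89*(-1/4325)) = 1/(0 + 89/4325) = 1/(89/4325) = 4325/89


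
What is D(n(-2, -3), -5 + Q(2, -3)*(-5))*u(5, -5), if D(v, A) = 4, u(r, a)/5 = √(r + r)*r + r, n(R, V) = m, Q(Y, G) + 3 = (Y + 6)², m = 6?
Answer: 100 + 100*√10 ≈ 416.23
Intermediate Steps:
Q(Y, G) = -3 + (6 + Y)² (Q(Y, G) = -3 + (Y + 6)² = -3 + (6 + Y)²)
n(R, V) = 6
u(r, a) = 5*r + 5*√2*r^(3/2) (u(r, a) = 5*(√(r + r)*r + r) = 5*(√(2*r)*r + r) = 5*((√2*√r)*r + r) = 5*(√2*r^(3/2) + r) = 5*(r + √2*r^(3/2)) = 5*r + 5*√2*r^(3/2))
D(n(-2, -3), -5 + Q(2, -3)*(-5))*u(5, -5) = 4*(5*5 + 5*√2*5^(3/2)) = 4*(25 + 5*√2*(5*√5)) = 4*(25 + 25*√10) = 100 + 100*√10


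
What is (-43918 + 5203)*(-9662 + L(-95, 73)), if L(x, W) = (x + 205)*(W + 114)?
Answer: -422303220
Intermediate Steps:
L(x, W) = (114 + W)*(205 + x) (L(x, W) = (205 + x)*(114 + W) = (114 + W)*(205 + x))
(-43918 + 5203)*(-9662 + L(-95, 73)) = (-43918 + 5203)*(-9662 + (23370 + 114*(-95) + 205*73 + 73*(-95))) = -38715*(-9662 + (23370 - 10830 + 14965 - 6935)) = -38715*(-9662 + 20570) = -38715*10908 = -422303220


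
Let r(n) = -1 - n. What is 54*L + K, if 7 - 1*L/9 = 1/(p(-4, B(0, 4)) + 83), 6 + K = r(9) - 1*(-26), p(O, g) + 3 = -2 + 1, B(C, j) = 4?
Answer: 269062/79 ≈ 3405.8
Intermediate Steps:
p(O, g) = -4 (p(O, g) = -3 + (-2 + 1) = -3 - 1 = -4)
K = 10 (K = -6 + ((-1 - 1*9) - 1*(-26)) = -6 + ((-1 - 9) + 26) = -6 + (-10 + 26) = -6 + 16 = 10)
L = 4968/79 (L = 63 - 9/(-4 + 83) = 63 - 9/79 = 4968/79 ≈ 62.886)
54*L + K = 54*(4968/79) + 10 = 268272/79 + 10 = 269062/79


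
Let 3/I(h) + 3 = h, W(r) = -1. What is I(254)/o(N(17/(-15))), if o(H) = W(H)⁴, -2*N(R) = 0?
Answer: 3/251 ≈ 0.011952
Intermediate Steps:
N(R) = 0 (N(R) = -½*0 = 0)
I(h) = 3/(-3 + h)
o(H) = 1 (o(H) = (-1)⁴ = 1)
I(254)/o(N(17/(-15))) = (3/(-3 + 254))/1 = (3/251)*1 = 3/251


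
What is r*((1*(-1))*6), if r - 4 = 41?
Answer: -270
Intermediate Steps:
r = 45 (r = 4 + 41 = 45)
r*((1*(-1))*6) = 45*((1*(-1))*6) = 45*(-1*6) = 45*(-6) = -270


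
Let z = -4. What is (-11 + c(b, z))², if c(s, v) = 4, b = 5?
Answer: 49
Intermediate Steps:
(-11 + c(b, z))² = (-11 + 4)² = (-7)² = 49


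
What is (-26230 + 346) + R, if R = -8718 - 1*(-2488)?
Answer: -32114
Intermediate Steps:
R = -6230 (R = -8718 + 2488 = -6230)
(-26230 + 346) + R = (-26230 + 346) - 6230 = -25884 - 6230 = -32114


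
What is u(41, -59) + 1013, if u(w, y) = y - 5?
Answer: 949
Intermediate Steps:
u(w, y) = -5 + y
u(41, -59) + 1013 = (-5 - 59) + 1013 = -64 + 1013 = 949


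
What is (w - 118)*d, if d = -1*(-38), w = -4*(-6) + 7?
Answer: -3306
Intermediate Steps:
w = 31 (w = 24 + 7 = 31)
d = 38
(w - 118)*d = (31 - 118)*38 = -87*38 = -3306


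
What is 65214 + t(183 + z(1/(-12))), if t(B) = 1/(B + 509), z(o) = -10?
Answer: 44475949/682 ≈ 65214.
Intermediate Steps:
t(B) = 1/(509 + B)
65214 + t(183 + z(1/(-12))) = 65214 + 1/(509 + (183 - 10)) = 65214 + 1/(509 + 173) = 65214 + 1/682 = 44475949/682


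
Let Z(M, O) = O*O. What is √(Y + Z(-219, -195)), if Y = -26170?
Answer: √11855 ≈ 108.88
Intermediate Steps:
Z(M, O) = O²
√(Y + Z(-219, -195)) = √(-26170 + (-195)²) = √(-26170 + 38025) = √11855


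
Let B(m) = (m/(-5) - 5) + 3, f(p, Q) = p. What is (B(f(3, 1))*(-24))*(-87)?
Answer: -27144/5 ≈ -5428.8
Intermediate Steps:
B(m) = -2 - m/5 (B(m) = (m*(-⅕) - 5) + 3 = (-m/5 - 5) + 3 = (-5 - m/5) + 3 = -2 - m/5)
(B(f(3, 1))*(-24))*(-87) = ((-2 - ⅕*3)*(-24))*(-87) = ((-2 - ⅗)*(-24))*(-87) = -13/5*(-24)*(-87) = (312/5)*(-87) = -27144/5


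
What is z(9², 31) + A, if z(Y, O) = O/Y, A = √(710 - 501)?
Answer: 31/81 + √209 ≈ 14.840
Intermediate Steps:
A = √209 ≈ 14.457
z(9², 31) + A = 31/(9²) + √209 = 31/81 + √209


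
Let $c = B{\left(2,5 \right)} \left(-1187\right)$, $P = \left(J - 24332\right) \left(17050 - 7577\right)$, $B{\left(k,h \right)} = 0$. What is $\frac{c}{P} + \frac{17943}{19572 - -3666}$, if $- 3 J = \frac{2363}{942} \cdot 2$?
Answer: $\frac{5981}{7746} \approx 0.77214$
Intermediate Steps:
$J = - \frac{2363}{1413}$ ($J = - \frac{\frac{2363}{942} \cdot 2}{3} = \left(- \frac{1}{3}\right) \frac{2363}{471} = - \frac{2363}{1413} \approx -1.6723$)
$P = - \frac{325714696567}{1413}$ ($P = \left(- \frac{2363}{1413} - 24332\right) \left(17050 - 7577\right) = \left(- \frac{34383479}{1413}\right) 9473 = - \frac{325714696567}{1413} \approx -2.3051 \cdot 10^{8}$)
$c = 0$ ($c = 0 \left(-1187\right) = 0$)
$\frac{c}{P} + \frac{17943}{19572 - -3666} = \frac{0}{- \frac{325714696567}{1413}} + \frac{17943}{19572 - -3666} = 0 \left(- \frac{1413}{325714696567}\right) + \frac{17943}{19572 + 3666} = 0 + \frac{17943}{23238} = 0 + 17943 \cdot \frac{1}{23238} = 0 + \frac{5981}{7746} = \frac{5981}{7746}$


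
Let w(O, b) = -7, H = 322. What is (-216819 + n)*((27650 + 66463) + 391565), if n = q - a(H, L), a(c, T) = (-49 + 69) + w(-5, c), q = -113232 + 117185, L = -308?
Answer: -103390646962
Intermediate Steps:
q = 3953
a(c, T) = 13 (a(c, T) = (-49 + 69) - 7 = 20 - 7 = 13)
n = 3940 (n = 3953 - 1*13 = 3953 - 13 = 3940)
(-216819 + n)*((27650 + 66463) + 391565) = (-216819 + 3940)*((27650 + 66463) + 391565) = -212879*(94113 + 391565) = -212879*485678 = -103390646962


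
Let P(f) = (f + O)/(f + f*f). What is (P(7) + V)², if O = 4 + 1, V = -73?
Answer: 1038361/196 ≈ 5297.8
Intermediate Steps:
O = 5
P(f) = (5 + f)/(f + f²) (P(f) = (f + 5)/(f + f*f) = (5 + f)/(f + f²))
(P(7) + V)² = ((5 + 7)/(7*(1 + 7)) - 73)² = ((⅐)*12/8 - 73)² = ((⅐)*(⅛)*12 - 73)² = (3/14 - 73)² = (-1019/14)² = 1038361/196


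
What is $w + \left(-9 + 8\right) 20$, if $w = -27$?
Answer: $-47$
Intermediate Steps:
$w + \left(-9 + 8\right) 20 = -27 + \left(-9 + 8\right) 20 = -27 - 20 = -47$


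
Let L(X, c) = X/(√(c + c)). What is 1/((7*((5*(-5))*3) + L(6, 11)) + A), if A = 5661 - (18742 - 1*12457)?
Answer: -4213/4840731 - √22/4840731 ≈ -0.00087129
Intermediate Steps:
L(X, c) = X*√2/(2*√c) (L(X, c) = X/(√(2*c)) = X/((√2*√c)) = X*(√2/(2*√c)) = X*√2/(2*√c))
A = -624 (A = 5661 - (18742 - 12457) = 5661 - 1*6285 = 5661 - 6285 = -624)
1/((7*((5*(-5))*3) + L(6, 11)) + A) = 1/((7*((5*(-5))*3) + (½)*6*√2/√11) - 624) = 1/((7*(-25*3) + (½)*6*√2*(√11/11)) - 624) = 1/((7*(-75) + 3*√22/11) - 624) = 1/((-525 + 3*√22/11) - 624) = 1/(-1149 + 3*√22/11)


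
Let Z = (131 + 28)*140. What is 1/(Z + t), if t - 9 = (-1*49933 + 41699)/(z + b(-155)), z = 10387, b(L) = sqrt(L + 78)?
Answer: 1201256727008/26749833792180479 - 4117*I*sqrt(77)/26749833792180479 ≈ 4.4907e-5 - 1.3505e-12*I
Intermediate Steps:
b(L) = sqrt(78 + L)
Z = 22260 (Z = 159*140 = 22260)
t = 9 - 8234/(10387 + I*sqrt(77)) (t = 9 + (-1*49933 + 41699)/(10387 + sqrt(78 - 155)) = 9 + (-49933 + 41699)/(10387 + sqrt(-77)) = 9 - 8234/(10387 + I*sqrt(77)) ≈ 8.2073 + 0.00066969*I)
1/(Z + t) = 1/(22260 + (442741028/53944923 + 4117*I*sqrt(77)/53944923)) = 1/(1201256727008/53944923 + 4117*I*sqrt(77)/53944923)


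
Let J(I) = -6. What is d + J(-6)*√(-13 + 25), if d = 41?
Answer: 41 - 12*√3 ≈ 20.215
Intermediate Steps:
d + J(-6)*√(-13 + 25) = 41 - 6*√(-13 + 25) = 41 - 12*√3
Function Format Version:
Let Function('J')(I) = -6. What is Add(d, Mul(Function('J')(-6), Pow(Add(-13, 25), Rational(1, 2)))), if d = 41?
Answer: Add(41, Mul(-12, Pow(3, Rational(1, 2)))) ≈ 20.215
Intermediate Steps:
Add(d, Mul(Function('J')(-6), Pow(Add(-13, 25), Rational(1, 2)))) = Add(41, Mul(-6, Pow(Add(-13, 25), Rational(1, 2)))) = Add(41, Mul(-6, Pow(12, Rational(1, 2)))) = Add(41, Mul(-6, Mul(2, Pow(3, Rational(1, 2))))) = Add(41, Mul(-12, Pow(3, Rational(1, 2))))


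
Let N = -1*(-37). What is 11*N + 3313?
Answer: 3720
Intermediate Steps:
N = 37
11*N + 3313 = 11*37 + 3313 = 407 + 3313 = 3720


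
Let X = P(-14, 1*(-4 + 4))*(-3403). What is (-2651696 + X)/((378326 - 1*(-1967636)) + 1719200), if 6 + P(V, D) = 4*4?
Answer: -447621/677527 ≈ -0.66067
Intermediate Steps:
P(V, D) = 10 (P(V, D) = -6 + 4*4 = -6 + 16 = 10)
X = -34030 (X = 10*(-3403) = -34030)
(-2651696 + X)/((378326 - 1*(-1967636)) + 1719200) = (-2651696 - 34030)/((378326 - 1*(-1967636)) + 1719200) = -2685726/((378326 + 1967636) + 1719200) = -2685726/(2345962 + 1719200) = -2685726/4065162 = -2685726*1/4065162 = -447621/677527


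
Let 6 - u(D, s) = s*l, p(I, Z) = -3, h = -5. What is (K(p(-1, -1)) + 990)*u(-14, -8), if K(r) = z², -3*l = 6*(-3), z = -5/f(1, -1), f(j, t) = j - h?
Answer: 106995/2 ≈ 53498.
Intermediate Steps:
f(j, t) = 5 + j (f(j, t) = j - 1*(-5) = j + 5 = 5 + j)
z = -⅚ (z = -5/(5 + 1) = -5/6 = -5*⅙ = -⅚ ≈ -0.83333)
l = 6 (l = -2*(-3) = -⅓*(-18) = 6)
u(D, s) = 6 - 6*s (u(D, s) = 6 - s*6 = 6 - 6*s)
K(r) = 25/36 (K(r) = (-⅚)² = 25/36)
(K(p(-1, -1)) + 990)*u(-14, -8) = (25/36 + 990)*(6 - 6*(-8)) = 35665*(6 + 48)/36 = (35665/36)*54 = 106995/2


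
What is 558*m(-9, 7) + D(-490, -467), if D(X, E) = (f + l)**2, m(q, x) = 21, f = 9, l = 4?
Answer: 11887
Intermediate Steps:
D(X, E) = 169 (D(X, E) = (9 + 4)**2 = 13**2 = 169)
558*m(-9, 7) + D(-490, -467) = 558*21 + 169 = 11718 + 169 = 11887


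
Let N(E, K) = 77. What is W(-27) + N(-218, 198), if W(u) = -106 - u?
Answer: -2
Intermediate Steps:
W(-27) + N(-218, 198) = (-106 - 1*(-27)) + 77 = (-106 + 27) + 77 = -79 + 77 = -2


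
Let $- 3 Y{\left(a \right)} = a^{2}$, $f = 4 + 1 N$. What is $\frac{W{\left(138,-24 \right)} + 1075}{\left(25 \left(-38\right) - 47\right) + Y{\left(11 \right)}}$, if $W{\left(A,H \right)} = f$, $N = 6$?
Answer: $- \frac{3255}{3112} \approx -1.046$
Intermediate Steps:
$f = 10$ ($f = 4 + 1 \cdot 6 = 4 + 6 = 10$)
$Y{\left(a \right)} = - \frac{a^{2}}{3}$
$W{\left(A,H \right)} = 10$
$\frac{W{\left(138,-24 \right)} + 1075}{\left(25 \left(-38\right) - 47\right) + Y{\left(11 \right)}} = \frac{10 + 1075}{\left(25 \left(-38\right) - 47\right) - \frac{11^{2}}{3}} = \frac{1085}{\left(-950 - 47\right) - \frac{121}{3}} = \frac{1085}{-997 - \frac{121}{3}} = \frac{1085}{- \frac{3112}{3}} = 1085 \left(- \frac{3}{3112}\right) = - \frac{3255}{3112}$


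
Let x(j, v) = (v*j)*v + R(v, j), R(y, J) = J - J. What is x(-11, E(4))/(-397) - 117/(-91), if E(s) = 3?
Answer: 4266/2779 ≈ 1.5351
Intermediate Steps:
R(y, J) = 0
x(j, v) = j*v**2 (x(j, v) = (v*j)*v + 0 = (j*v)*v + 0 = j*v**2 + 0 = j*v**2)
x(-11, E(4))/(-397) - 117/(-91) = -11*3**2/(-397) - 117/(-91) = -11*9*(-1/397) - 117*(-1/91) = -99*(-1/397) + 9/7 = 99/397 + 9/7 = 4266/2779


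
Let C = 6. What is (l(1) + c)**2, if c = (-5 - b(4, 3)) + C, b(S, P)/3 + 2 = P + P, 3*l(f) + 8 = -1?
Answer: 196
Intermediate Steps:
l(f) = -3 (l(f) = -8/3 + (1/3)*(-1) = -8/3 - 1/3 = -3)
b(S, P) = -6 + 6*P (b(S, P) = -6 + 3*(P + P) = -6 + 3*(2*P) = -6 + 6*P)
c = -11 (c = (-5 - (-6 + 6*3)) + 6 = (-5 - (-6 + 18)) + 6 = (-5 - 1*12) + 6 = (-5 - 12) + 6 = -17 + 6 = -11)
(l(1) + c)**2 = (-3 - 11)**2 = (-14)**2 = 196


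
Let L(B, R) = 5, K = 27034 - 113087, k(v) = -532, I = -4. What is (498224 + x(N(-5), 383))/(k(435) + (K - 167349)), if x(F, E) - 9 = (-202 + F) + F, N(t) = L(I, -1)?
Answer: -498041/253934 ≈ -1.9613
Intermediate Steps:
K = -86053
N(t) = 5
x(F, E) = -193 + 2*F (x(F, E) = 9 + ((-202 + F) + F) = 9 + (-202 + 2*F) = -193 + 2*F)
(498224 + x(N(-5), 383))/(k(435) + (K - 167349)) = (498224 + (-193 + 2*5))/(-532 + (-86053 - 167349)) = (498224 + (-193 + 10))/(-532 - 253402) = (498224 - 183)/(-253934) = 498041*(-1/253934) = -498041/253934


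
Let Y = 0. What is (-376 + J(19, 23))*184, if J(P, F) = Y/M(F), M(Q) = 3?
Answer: -69184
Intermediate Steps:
J(P, F) = 0 (J(P, F) = 0/3 = 0*(1/3) = 0)
(-376 + J(19, 23))*184 = (-376 + 0)*184 = -376*184 = -69184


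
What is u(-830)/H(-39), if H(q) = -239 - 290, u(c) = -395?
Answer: 395/529 ≈ 0.74669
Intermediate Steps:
H(q) = -529
u(-830)/H(-39) = -395/(-529) = -395*(-1/529) = 395/529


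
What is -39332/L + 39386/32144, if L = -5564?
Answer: 185428939/22356152 ≈ 8.2943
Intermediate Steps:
-39332/L + 39386/32144 = -39332/(-5564) + 39386/32144 = -39332*(-1/5564) + 39386*(1/32144) = 9833/1391 + 19693/16072 = 185428939/22356152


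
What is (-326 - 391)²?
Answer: 514089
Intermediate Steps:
(-326 - 391)² = (-717)² = 514089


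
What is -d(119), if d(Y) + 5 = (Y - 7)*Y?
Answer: -13323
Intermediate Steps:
d(Y) = -5 + Y*(-7 + Y) (d(Y) = -5 + (Y - 7)*Y = -5 + (-7 + Y)*Y = -5 + Y*(-7 + Y))
-d(119) = -(-5 + 119**2 - 7*119) = -(-5 + 14161 - 833) = -1*13323 = -13323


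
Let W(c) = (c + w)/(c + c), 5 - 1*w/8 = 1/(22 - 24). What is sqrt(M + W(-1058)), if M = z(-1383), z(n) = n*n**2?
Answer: I*sqrt(5597346643878)/46 ≈ 51432.0*I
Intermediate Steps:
w = 44 (w = 40 - 8/(22 - 24) = 40 - 8/(-2) = 40 - 8*(-1/2) = 40 + 4 = 44)
z(n) = n**3
M = -2645248887 (M = (-1383)**3 = -2645248887)
W(c) = (44 + c)/(2*c) (W(c) = (c + 44)/(c + c) = (44 + c)/((2*c)) = (44 + c)*(1/(2*c)) = (44 + c)/(2*c))
sqrt(M + W(-1058)) = sqrt(-2645248887 + (1/2)*(44 - 1058)/(-1058)) = sqrt(-2645248887 + (1/2)*(-1/1058)*(-1014)) = sqrt(-2645248887 + 507/1058) = sqrt(-2798673321939/1058) = I*sqrt(5597346643878)/46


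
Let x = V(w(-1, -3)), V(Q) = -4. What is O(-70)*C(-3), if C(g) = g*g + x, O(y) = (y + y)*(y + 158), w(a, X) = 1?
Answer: -61600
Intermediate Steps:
O(y) = 2*y*(158 + y) (O(y) = (2*y)*(158 + y) = 2*y*(158 + y))
x = -4
C(g) = -4 + g² (C(g) = g*g - 4 = g² - 4 = -4 + g²)
O(-70)*C(-3) = (2*(-70)*(158 - 70))*(-4 + (-3)²) = (2*(-70)*88)*(-4 + 9) = -12320*5 = -61600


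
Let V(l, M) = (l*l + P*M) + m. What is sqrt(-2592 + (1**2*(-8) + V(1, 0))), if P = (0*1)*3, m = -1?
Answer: 10*I*sqrt(26) ≈ 50.99*I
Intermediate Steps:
P = 0 (P = 0*3 = 0)
V(l, M) = -1 + l**2 (V(l, M) = (l*l + 0*M) - 1 = (l**2 + 0) - 1 = l**2 - 1 = -1 + l**2)
sqrt(-2592 + (1**2*(-8) + V(1, 0))) = sqrt(-2592 + (1**2*(-8) + (-1 + 1**2))) = sqrt(-2592 + (1*(-8) + (-1 + 1))) = sqrt(-2592 + (-8 + 0)) = sqrt(-2592 - 8) = sqrt(-2600) = 10*I*sqrt(26)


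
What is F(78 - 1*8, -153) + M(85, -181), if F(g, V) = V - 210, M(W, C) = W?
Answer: -278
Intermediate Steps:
F(g, V) = -210 + V
F(78 - 1*8, -153) + M(85, -181) = (-210 - 153) + 85 = -363 + 85 = -278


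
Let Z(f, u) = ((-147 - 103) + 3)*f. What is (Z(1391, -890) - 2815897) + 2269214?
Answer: -890260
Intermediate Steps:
Z(f, u) = -247*f (Z(f, u) = (-250 + 3)*f = -247*f)
(Z(1391, -890) - 2815897) + 2269214 = (-247*1391 - 2815897) + 2269214 = (-343577 - 2815897) + 2269214 = -3159474 + 2269214 = -890260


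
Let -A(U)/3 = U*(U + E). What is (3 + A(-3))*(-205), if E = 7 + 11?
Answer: -28290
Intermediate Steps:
E = 18
A(U) = -3*U*(18 + U) (A(U) = -3*U*(U + 18) = -3*U*(18 + U))
(3 + A(-3))*(-205) = (3 - 3*(-3)*(18 - 3))*(-205) = (3 - 3*(-3)*15)*(-205) = (3 + 135)*(-205) = 138*(-205) = -28290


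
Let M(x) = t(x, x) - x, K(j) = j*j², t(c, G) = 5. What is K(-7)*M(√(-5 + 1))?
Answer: -1715 + 686*I ≈ -1715.0 + 686.0*I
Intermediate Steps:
K(j) = j³
M(x) = 5 - x
K(-7)*M(√(-5 + 1)) = (-7)³*(5 - √(-5 + 1)) = -343*(5 - √(-4)) = -343*(5 - 2*I) = -1715 + 686*I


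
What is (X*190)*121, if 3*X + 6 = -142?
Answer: -3402520/3 ≈ -1.1342e+6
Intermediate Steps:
X = -148/3 (X = -2 + (⅓)*(-142) = -2 - 142/3 = -148/3 ≈ -49.333)
(X*190)*121 = -148/3*190*121 = -28120/3*121 = -3402520/3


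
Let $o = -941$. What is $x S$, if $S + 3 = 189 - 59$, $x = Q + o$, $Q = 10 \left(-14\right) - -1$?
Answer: $-137160$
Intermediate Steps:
$Q = -139$ ($Q = -140 + \left(-6 + 7\right) = -140 + 1 = -139$)
$x = -1080$ ($x = -139 - 941 = -1080$)
$S = 127$ ($S = -3 + \left(189 - 59\right) = -3 + 130 = 127$)
$x S = \left(-1080\right) 127 = -137160$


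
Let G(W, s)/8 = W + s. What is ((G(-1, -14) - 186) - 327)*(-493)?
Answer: 312069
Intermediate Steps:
G(W, s) = 8*W + 8*s (G(W, s) = 8*(W + s) = 8*W + 8*s)
((G(-1, -14) - 186) - 327)*(-493) = (((8*(-1) + 8*(-14)) - 186) - 327)*(-493) = (((-8 - 112) - 186) - 327)*(-493) = ((-120 - 186) - 327)*(-493) = (-306 - 327)*(-493) = -633*(-493) = 312069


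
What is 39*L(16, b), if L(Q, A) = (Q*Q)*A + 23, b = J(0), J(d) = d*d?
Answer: 897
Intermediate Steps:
J(d) = d**2
b = 0 (b = 0**2 = 0)
L(Q, A) = 23 + A*Q**2 (L(Q, A) = Q**2*A + 23 = A*Q**2 + 23 = 23 + A*Q**2)
39*L(16, b) = 39*(23 + 0*16**2) = 39*(23 + 0*256) = 39*(23 + 0) = 39*23 = 897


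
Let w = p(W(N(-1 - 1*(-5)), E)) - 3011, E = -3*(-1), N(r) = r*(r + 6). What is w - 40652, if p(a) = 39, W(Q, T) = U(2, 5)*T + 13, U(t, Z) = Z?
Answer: -43624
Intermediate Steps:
N(r) = r*(6 + r)
E = 3
W(Q, T) = 13 + 5*T (W(Q, T) = 5*T + 13 = 13 + 5*T)
w = -2972 (w = 39 - 3011 = -2972)
w - 40652 = -2972 - 40652 = -43624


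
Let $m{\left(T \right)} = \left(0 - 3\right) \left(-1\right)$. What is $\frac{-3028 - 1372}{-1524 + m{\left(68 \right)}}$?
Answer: $\frac{4400}{1521} \approx 2.8928$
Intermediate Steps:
$m{\left(T \right)} = 3$ ($m{\left(T \right)} = \left(-3\right) \left(-1\right) = 3$)
$\frac{-3028 - 1372}{-1524 + m{\left(68 \right)}} = \frac{-3028 - 1372}{-1524 + 3} = - \frac{4400}{-1521} = \left(-4400\right) \left(- \frac{1}{1521}\right) = \frac{4400}{1521}$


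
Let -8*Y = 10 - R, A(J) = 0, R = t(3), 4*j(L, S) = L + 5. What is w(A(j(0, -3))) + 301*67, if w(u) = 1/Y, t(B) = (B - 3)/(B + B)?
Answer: 100831/5 ≈ 20166.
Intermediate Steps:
j(L, S) = 5/4 + L/4 (j(L, S) = (L + 5)/4 = (5 + L)/4 = 5/4 + L/4)
t(B) = (-3 + B)/(2*B) (t(B) = (-3 + B)/((2*B)) = (-3 + B)*(1/(2*B)) = (-3 + B)/(2*B))
R = 0 (R = (½)*(-3 + 3)/3 = (½)*(⅓)*0 = 0)
Y = -5/4 (Y = -(10 - 1*0)/8 = -(10 + 0)/8 = -⅛*10 = -5/4 ≈ -1.2500)
w(u) = -⅘ (w(u) = 1/(-5/4) = -⅘)
w(A(j(0, -3))) + 301*67 = -⅘ + 301*67 = -⅘ + 20167 = 100831/5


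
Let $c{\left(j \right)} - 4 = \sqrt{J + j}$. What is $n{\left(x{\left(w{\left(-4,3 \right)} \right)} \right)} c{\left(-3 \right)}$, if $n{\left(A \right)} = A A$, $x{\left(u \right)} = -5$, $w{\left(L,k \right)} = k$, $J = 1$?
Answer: $100 + 25 i \sqrt{2} \approx 100.0 + 35.355 i$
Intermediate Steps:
$c{\left(j \right)} = 4 + \sqrt{1 + j}$
$n{\left(A \right)} = A^{2}$
$n{\left(x{\left(w{\left(-4,3 \right)} \right)} \right)} c{\left(-3 \right)} = \left(-5\right)^{2} \left(4 + \sqrt{1 - 3}\right) = 25 \left(4 + \sqrt{-2}\right) = 25 \left(4 + i \sqrt{2}\right) = 100 + 25 i \sqrt{2}$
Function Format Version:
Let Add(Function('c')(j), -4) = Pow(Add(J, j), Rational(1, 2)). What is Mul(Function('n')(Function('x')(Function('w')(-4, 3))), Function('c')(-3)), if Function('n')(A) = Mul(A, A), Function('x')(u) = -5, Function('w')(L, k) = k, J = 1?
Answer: Add(100, Mul(25, I, Pow(2, Rational(1, 2)))) ≈ Add(100.00, Mul(35.355, I))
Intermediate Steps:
Function('c')(j) = Add(4, Pow(Add(1, j), Rational(1, 2)))
Function('n')(A) = Pow(A, 2)
Mul(Function('n')(Function('x')(Function('w')(-4, 3))), Function('c')(-3)) = Mul(Pow(-5, 2), Add(4, Pow(Add(1, -3), Rational(1, 2)))) = Mul(25, Add(4, Pow(-2, Rational(1, 2)))) = Mul(25, Add(4, Mul(I, Pow(2, Rational(1, 2))))) = Add(100, Mul(25, I, Pow(2, Rational(1, 2))))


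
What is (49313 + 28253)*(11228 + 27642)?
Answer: 3014990420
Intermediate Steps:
(49313 + 28253)*(11228 + 27642) = 77566*38870 = 3014990420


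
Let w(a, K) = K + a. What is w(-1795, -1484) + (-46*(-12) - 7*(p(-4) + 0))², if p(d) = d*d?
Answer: 190321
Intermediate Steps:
p(d) = d²
w(-1795, -1484) + (-46*(-12) - 7*(p(-4) + 0))² = (-1484 - 1795) + (-46*(-12) - 7*((-4)² + 0))² = -3279 + (552 - 7*(16 + 0))² = -3279 + (552 - 7*16)² = -3279 + (552 - 112)² = -3279 + 440² = -3279 + 193600 = 190321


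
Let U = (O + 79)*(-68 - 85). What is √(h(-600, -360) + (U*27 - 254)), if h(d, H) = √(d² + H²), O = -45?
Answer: 2*√(-35177 + 30*√34) ≈ 374.18*I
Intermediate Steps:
h(d, H) = √(H² + d²)
U = -5202 (U = (-45 + 79)*(-68 - 85) = 34*(-153) = -5202)
√(h(-600, -360) + (U*27 - 254)) = √(√((-360)² + (-600)²) + (-5202*27 - 254)) = √(√(129600 + 360000) + (-140454 - 254)) = √(√489600 - 140708) = √(120*√34 - 140708) = √(-140708 + 120*√34)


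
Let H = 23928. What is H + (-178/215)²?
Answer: 1106103484/46225 ≈ 23929.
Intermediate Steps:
H + (-178/215)² = 23928 + (-178/215)² = 23928 + 31684/46225 = 1106103484/46225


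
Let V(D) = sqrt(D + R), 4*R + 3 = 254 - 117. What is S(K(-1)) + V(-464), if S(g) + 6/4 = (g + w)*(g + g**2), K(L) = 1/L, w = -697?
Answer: -3/2 + I*sqrt(1722)/2 ≈ -1.5 + 20.749*I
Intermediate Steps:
R = 67/2 (R = -3/4 + (254 - 117)/4 = -3/4 + (1/4)*137 = -3/4 + 137/4 = 67/2 ≈ 33.500)
S(g) = -3/2 + (-697 + g)*(g + g**2) (S(g) = -3/2 + (g - 697)*(g + g**2) = -3/2 + (-697 + g)*(g + g**2))
V(D) = sqrt(67/2 + D) (V(D) = sqrt(D + 67/2) = sqrt(67/2 + D))
S(K(-1)) + V(-464) = (-3/2 + (1/(-1))**3 - 697/(-1) - 696*(1/(-1))**2) + sqrt(134 + 4*(-464))/2 = (-3/2 + (-1)**3 - 697*(-1) - 696*(-1)**2) + sqrt(134 - 1856)/2 = (-3/2 - 1 + 697 - 696*1) + sqrt(-1722)/2 = (-3/2 - 1 + 697 - 696) + (I*sqrt(1722))/2 = -3/2 + I*sqrt(1722)/2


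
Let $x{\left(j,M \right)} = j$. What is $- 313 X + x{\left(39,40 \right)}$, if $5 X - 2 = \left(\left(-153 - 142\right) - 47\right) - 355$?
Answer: $43546$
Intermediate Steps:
$X = -139$ ($X = \frac{2}{5} + \frac{\left(\left(-153 - 142\right) - 47\right) - 355}{5} = \frac{2}{5} + \frac{\left(-295 - 47\right) - 355}{5} = \frac{2}{5} + \frac{-342 - 355}{5} = \frac{2}{5} + \frac{1}{5} \left(-697\right) = \frac{2}{5} - \frac{697}{5} = -139$)
$- 313 X + x{\left(39,40 \right)} = \left(-313\right) \left(-139\right) + 39 = 43507 + 39 = 43546$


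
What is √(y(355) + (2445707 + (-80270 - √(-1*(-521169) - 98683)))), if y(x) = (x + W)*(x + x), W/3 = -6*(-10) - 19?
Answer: √(2704817 - √422486) ≈ 1644.4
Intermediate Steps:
W = 123 (W = 3*(-6*(-10) - 19) = 3*(60 - 19) = 3*41 = 123)
y(x) = 2*x*(123 + x) (y(x) = (x + 123)*(x + x) = (123 + x)*(2*x) = 2*x*(123 + x))
√(y(355) + (2445707 + (-80270 - √(-1*(-521169) - 98683)))) = √(2*355*(123 + 355) + (2445707 + (-80270 - √(-1*(-521169) - 98683)))) = √(2*355*478 + (2445707 + (-80270 - √(521169 - 98683)))) = √(339380 + (2445707 + (-80270 - √422486))) = √(339380 + (2365437 - √422486)) = √(2704817 - √422486)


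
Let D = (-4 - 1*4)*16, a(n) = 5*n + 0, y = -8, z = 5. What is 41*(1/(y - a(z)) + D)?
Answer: -173225/33 ≈ -5249.2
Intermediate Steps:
a(n) = 5*n
D = -128 (D = (-4 - 4)*16 = -8*16 = -128)
41*(1/(y - a(z)) + D) = 41*(1/(-8 - 5*5) - 128) = 41*(1/(-8 - 1*25) - 128) = 41*(1/(-8 - 25) - 128) = 41*(1/(-33) - 128) = 41*(-1/33 - 128) = 41*(-4225/33) = -173225/33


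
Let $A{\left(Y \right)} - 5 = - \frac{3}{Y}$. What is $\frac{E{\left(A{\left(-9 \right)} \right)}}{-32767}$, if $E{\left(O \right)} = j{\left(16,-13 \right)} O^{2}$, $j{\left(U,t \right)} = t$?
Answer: $\frac{3328}{294903} \approx 0.011285$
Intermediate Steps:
$A{\left(Y \right)} = 5 - \frac{3}{Y}$
$E{\left(O \right)} = - 13 O^{2}$
$\frac{E{\left(A{\left(-9 \right)} \right)}}{-32767} = \frac{\left(-13\right) \left(5 - \frac{3}{-9}\right)^{2}}{-32767} = - 13 \left(5 - - \frac{1}{3}\right)^{2} \left(- \frac{1}{32767}\right) = - 13 \left(5 + \frac{1}{3}\right)^{2} \left(- \frac{1}{32767}\right) = - 13 \left(\frac{16}{3}\right)^{2} \left(- \frac{1}{32767}\right) = \left(-13\right) \frac{256}{9} \left(- \frac{1}{32767}\right) = \left(- \frac{3328}{9}\right) \left(- \frac{1}{32767}\right) = \frac{3328}{294903}$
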